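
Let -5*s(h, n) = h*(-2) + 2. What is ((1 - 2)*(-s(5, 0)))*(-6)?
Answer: -48/5 ≈ -9.6000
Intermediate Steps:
s(h, n) = -2/5 + 2*h/5 (s(h, n) = -(h*(-2) + 2)/5 = -(-2*h + 2)/5 = -(2 - 2*h)/5 = -2/5 + 2*h/5)
((1 - 2)*(-s(5, 0)))*(-6) = ((1 - 2)*(-(-2/5 + (2/5)*5)))*(-6) = -(-1)*(-2/5 + 2)*(-6) = -(-1)*8/5*(-6) = -1*(-8/5)*(-6) = (8/5)*(-6) = -48/5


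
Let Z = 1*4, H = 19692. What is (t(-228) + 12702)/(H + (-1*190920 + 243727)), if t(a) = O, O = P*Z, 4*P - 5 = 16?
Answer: 12723/72499 ≈ 0.17549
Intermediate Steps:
Z = 4
P = 21/4 (P = 5/4 + (1/4)*16 = 5/4 + 4 = 21/4 ≈ 5.2500)
O = 21 (O = (21/4)*4 = 21)
t(a) = 21
(t(-228) + 12702)/(H + (-1*190920 + 243727)) = (21 + 12702)/(19692 + (-1*190920 + 243727)) = 12723/(19692 + (-190920 + 243727)) = 12723/(19692 + 52807) = 12723/72499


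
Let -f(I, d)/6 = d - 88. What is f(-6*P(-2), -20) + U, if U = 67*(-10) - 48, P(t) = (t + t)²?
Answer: -70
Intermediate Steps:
P(t) = 4*t² (P(t) = (2*t)² = 4*t²)
U = -718 (U = -670 - 48 = -718)
f(I, d) = 528 - 6*d (f(I, d) = -6*(d - 88) = -6*(-88 + d) = 528 - 6*d)
f(-6*P(-2), -20) + U = (528 - 6*(-20)) - 718 = (528 + 120) - 718 = 648 - 718 = -70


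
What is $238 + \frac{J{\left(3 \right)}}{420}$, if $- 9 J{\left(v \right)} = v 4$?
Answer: $\frac{74969}{315} \approx 238.0$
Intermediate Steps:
$J{\left(v \right)} = - \frac{4 v}{9}$ ($J{\left(v \right)} = - \frac{v 4}{9} = - \frac{4 v}{9}$)
$238 + \frac{J{\left(3 \right)}}{420} = 238 + \frac{\left(- \frac{4}{9}\right) 3}{420} = 238 - \frac{1}{315} = \frac{74969}{315}$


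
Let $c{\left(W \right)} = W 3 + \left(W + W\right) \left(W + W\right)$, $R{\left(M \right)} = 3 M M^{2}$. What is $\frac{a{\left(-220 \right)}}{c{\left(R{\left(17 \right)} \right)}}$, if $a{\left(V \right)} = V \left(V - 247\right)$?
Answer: $\frac{102740}{868996701} \approx 0.00011823$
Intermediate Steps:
$R{\left(M \right)} = 3 M^{3}$
$a{\left(V \right)} = V \left(-247 + V\right)$
$c{\left(W \right)} = 3 W + 4 W^{2}$ ($c{\left(W \right)} = 3 W + 2 W 2 W = 3 W + 4 W^{2}$)
$\frac{a{\left(-220 \right)}}{c{\left(R{\left(17 \right)} \right)}} = \frac{\left(-220\right) \left(-247 - 220\right)}{3 \cdot 17^{3} \left(3 + 4 \cdot 3 \cdot 17^{3}\right)} = \frac{\left(-220\right) \left(-467\right)}{3 \cdot 4913 \left(3 + 4 \cdot 3 \cdot 4913\right)} = \frac{102740}{14739 \left(3 + 4 \cdot 14739\right)} = \frac{102740}{14739 \left(3 + 58956\right)} = \frac{102740}{14739 \cdot 58959} = \frac{102740}{868996701}$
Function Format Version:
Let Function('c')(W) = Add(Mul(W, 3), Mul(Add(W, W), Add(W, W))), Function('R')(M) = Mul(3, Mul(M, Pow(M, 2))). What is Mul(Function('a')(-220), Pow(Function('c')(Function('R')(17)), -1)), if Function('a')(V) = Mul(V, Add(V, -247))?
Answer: Rational(102740, 868996701) ≈ 0.00011823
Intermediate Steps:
Function('R')(M) = Mul(3, Pow(M, 3))
Function('a')(V) = Mul(V, Add(-247, V))
Function('c')(W) = Add(Mul(3, W), Mul(4, Pow(W, 2))) (Function('c')(W) = Add(Mul(3, W), Mul(Mul(2, W), Mul(2, W))) = Add(Mul(3, W), Mul(4, Pow(W, 2))))
Mul(Function('a')(-220), Pow(Function('c')(Function('R')(17)), -1)) = Mul(Mul(-220, Add(-247, -220)), Pow(Mul(Mul(3, Pow(17, 3)), Add(3, Mul(4, Mul(3, Pow(17, 3))))), -1)) = Mul(Mul(-220, -467), Pow(Mul(Mul(3, 4913), Add(3, Mul(4, Mul(3, 4913)))), -1)) = Mul(102740, Pow(Mul(14739, Add(3, Mul(4, 14739))), -1)) = Mul(102740, Pow(Mul(14739, Add(3, 58956)), -1)) = Mul(102740, Pow(Mul(14739, 58959), -1)) = Mul(102740, Pow(868996701, -1)) = Mul(102740, Rational(1, 868996701)) = Rational(102740, 868996701)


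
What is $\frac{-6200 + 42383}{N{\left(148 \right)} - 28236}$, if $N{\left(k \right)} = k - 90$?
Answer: $- \frac{36183}{28178} \approx -1.2841$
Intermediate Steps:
$N{\left(k \right)} = -90 + k$ ($N{\left(k \right)} = k - 90 = -90 + k$)
$\frac{-6200 + 42383}{N{\left(148 \right)} - 28236} = \frac{-6200 + 42383}{\left(-90 + 148\right) - 28236} = \frac{36183}{58 - 28236} = \frac{36183}{-28178} = 36183 \left(- \frac{1}{28178}\right) = - \frac{36183}{28178}$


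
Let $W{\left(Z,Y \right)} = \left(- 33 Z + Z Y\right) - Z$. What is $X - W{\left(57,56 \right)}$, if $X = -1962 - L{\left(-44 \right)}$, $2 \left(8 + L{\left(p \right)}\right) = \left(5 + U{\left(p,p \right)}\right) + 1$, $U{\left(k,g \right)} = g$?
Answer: $-3189$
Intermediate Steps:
$W{\left(Z,Y \right)} = - 34 Z + Y Z$ ($W{\left(Z,Y \right)} = \left(- 33 Z + Y Z\right) - Z = - 34 Z + Y Z$)
$L{\left(p \right)} = -5 + \frac{p}{2}$ ($L{\left(p \right)} = -8 + \frac{\left(5 + p\right) + 1}{2} = -8 + \frac{6 + p}{2} = -8 + \left(3 + \frac{p}{2}\right) = -5 + \frac{p}{2}$)
$X = -1935$ ($X = -1962 - \left(-5 + \frac{1}{2} \left(-44\right)\right) = -1962 - \left(-5 - 22\right) = -1962 - -27 = -1962 + 27 = -1935$)
$X - W{\left(57,56 \right)} = -1935 - 57 \left(-34 + 56\right) = -1935 - 57 \cdot 22 = -1935 - 1254 = -3189$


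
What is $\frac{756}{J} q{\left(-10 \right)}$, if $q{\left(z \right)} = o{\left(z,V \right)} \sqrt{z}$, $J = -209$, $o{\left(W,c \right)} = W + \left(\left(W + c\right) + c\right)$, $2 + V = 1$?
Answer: $\frac{1512 i \sqrt{10}}{19} \approx 251.65 i$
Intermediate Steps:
$V = -1$ ($V = -2 + 1 = -1$)
$o{\left(W,c \right)} = 2 W + 2 c$ ($o{\left(W,c \right)} = W + \left(W + 2 c\right) = 2 W + 2 c$)
$q{\left(z \right)} = \sqrt{z} \left(-2 + 2 z\right)$ ($q{\left(z \right)} = \left(2 z + 2 \left(-1\right)\right) \sqrt{z} = \left(2 z - 2\right) \sqrt{z} = \left(-2 + 2 z\right) \sqrt{z} = \sqrt{z} \left(-2 + 2 z\right)$)
$\frac{756}{J} q{\left(-10 \right)} = \frac{756}{-209} \cdot 2 \sqrt{-10} \left(-1 - 10\right) = 756 \left(- \frac{1}{209}\right) 2 i \sqrt{10} \left(-11\right) = - \frac{756 \left(- 22 i \sqrt{10}\right)}{209} = \frac{1512 i \sqrt{10}}{19}$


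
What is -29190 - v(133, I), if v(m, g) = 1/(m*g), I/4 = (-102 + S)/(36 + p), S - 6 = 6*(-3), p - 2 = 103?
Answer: -590104993/20216 ≈ -29190.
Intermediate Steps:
p = 105 (p = 2 + 103 = 105)
S = -12 (S = 6 + 6*(-3) = 6 - 18 = -12)
I = -152/47 (I = 4*((-102 - 12)/(36 + 105)) = 4*(-114/141) = 4*(-114*1/141) = 4*(-38/47) = -152/47 ≈ -3.2340)
v(m, g) = 1/(g*m)
-29190 - v(133, I) = -29190 - 1/((-152/47)*133) = -29190 - (-47)/(152*133) = -29190 - 1*(-47/20216) = -29190 + 47/20216 = -590104993/20216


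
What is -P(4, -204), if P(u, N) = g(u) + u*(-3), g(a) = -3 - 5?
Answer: 20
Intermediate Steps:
g(a) = -8
P(u, N) = -8 - 3*u (P(u, N) = -8 + u*(-3) = -8 - 3*u)
-P(4, -204) = -(-8 - 3*4) = -(-8 - 12) = -1*(-20) = 20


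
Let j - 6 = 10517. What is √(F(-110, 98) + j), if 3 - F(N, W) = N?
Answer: 2*√2659 ≈ 103.13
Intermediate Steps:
j = 10523 (j = 6 + 10517 = 10523)
F(N, W) = 3 - N
√(F(-110, 98) + j) = √((3 - 1*(-110)) + 10523) = √((3 + 110) + 10523) = √(113 + 10523) = √10636 = 2*√2659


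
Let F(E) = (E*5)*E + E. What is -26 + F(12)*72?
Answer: 52678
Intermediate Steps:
F(E) = E + 5*E**2 (F(E) = (5*E)*E + E = 5*E**2 + E = E + 5*E**2)
-26 + F(12)*72 = -26 + (12*(1 + 5*12))*72 = -26 + (12*(1 + 60))*72 = -26 + (12*61)*72 = -26 + 732*72 = -26 + 52704 = 52678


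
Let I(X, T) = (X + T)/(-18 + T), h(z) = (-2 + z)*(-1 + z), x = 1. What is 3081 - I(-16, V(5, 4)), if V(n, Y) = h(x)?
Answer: 27721/9 ≈ 3080.1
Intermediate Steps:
h(z) = (-1 + z)*(-2 + z)
V(n, Y) = 0 (V(n, Y) = 2 + 1² - 3*1 = 2 + 1 - 3 = 0)
I(X, T) = (T + X)/(-18 + T)
3081 - I(-16, V(5, 4)) = 3081 - (0 - 16)/(-18 + 0) = 3081 - (-16)/(-18) = 3081 - (-1)*(-16)/18 = 3081 - 1*8/9 = 3081 - 8/9 = 27721/9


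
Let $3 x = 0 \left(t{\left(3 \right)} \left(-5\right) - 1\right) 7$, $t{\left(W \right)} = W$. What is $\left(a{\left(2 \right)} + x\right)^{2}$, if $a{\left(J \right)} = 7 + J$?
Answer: $81$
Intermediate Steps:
$x = 0$ ($x = \frac{0 \left(3 \left(-5\right) - 1\right) 7}{3} = \frac{0 \left(-15 - 1\right) 7}{3} = \frac{0 \left(-16\right) 7}{3} = \frac{0 \cdot 7}{3} = \frac{1}{3} \cdot 0 = 0$)
$\left(a{\left(2 \right)} + x\right)^{2} = \left(\left(7 + 2\right) + 0\right)^{2} = \left(9 + 0\right)^{2} = 9^{2} = 81$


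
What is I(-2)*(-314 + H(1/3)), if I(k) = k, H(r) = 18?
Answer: 592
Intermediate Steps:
I(-2)*(-314 + H(1/3)) = -2*(-314 + 18) = -2*(-296) = 592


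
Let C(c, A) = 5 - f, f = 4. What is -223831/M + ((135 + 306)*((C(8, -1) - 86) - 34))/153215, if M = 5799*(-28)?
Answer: 25773146477/24877825980 ≈ 1.0360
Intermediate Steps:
M = -162372
C(c, A) = 1 (C(c, A) = 5 - 1*4 = 5 - 4 = 1)
-223831/M + ((135 + 306)*((C(8, -1) - 86) - 34))/153215 = -223831/(-162372) + ((135 + 306)*((1 - 86) - 34))/153215 = -223831*(-1/162372) + (441*(-85 - 34))*(1/153215) = 223831/162372 + (441*(-119))*(1/153215) = 223831/162372 - 52479*1/153215 = 223831/162372 - 52479/153215 = 25773146477/24877825980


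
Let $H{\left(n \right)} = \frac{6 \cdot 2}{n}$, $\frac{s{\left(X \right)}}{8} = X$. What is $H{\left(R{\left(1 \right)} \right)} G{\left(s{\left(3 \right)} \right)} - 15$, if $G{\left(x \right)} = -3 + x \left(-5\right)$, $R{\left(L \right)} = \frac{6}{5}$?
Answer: $-1245$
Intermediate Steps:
$R{\left(L \right)} = \frac{6}{5}$ ($R{\left(L \right)} = 6 \cdot \frac{1}{5} = \frac{6}{5}$)
$s{\left(X \right)} = 8 X$
$H{\left(n \right)} = \frac{12}{n}$
$G{\left(x \right)} = -3 - 5 x$
$H{\left(R{\left(1 \right)} \right)} G{\left(s{\left(3 \right)} \right)} - 15 = \frac{12}{\frac{6}{5}} \left(-3 - 5 \cdot 8 \cdot 3\right) - 15 = 12 \cdot \frac{5}{6} \left(-3 - 120\right) - 15 = 10 \left(-3 - 120\right) - 15 = 10 \left(-123\right) - 15 = -1230 - 15 = -1245$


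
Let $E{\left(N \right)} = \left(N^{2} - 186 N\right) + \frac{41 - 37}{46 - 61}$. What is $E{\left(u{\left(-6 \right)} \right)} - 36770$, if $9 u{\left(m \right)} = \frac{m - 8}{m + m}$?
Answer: $- \frac{536461783}{14580} \approx -36794.0$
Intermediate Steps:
$u{\left(m \right)} = \frac{-8 + m}{18 m}$ ($u{\left(m \right)} = \frac{\left(m - 8\right) \frac{1}{m + m}}{9} = \frac{\left(-8 + m\right) \frac{1}{2 m}}{9} = \frac{\frac{1}{2} \frac{1}{m} \left(-8 + m\right)}{9} = \frac{-8 + m}{18 m}$)
$E{\left(N \right)} = - \frac{4}{15} + N^{2} - 186 N$ ($E{\left(N \right)} = \left(N^{2} - 186 N\right) + \frac{4}{-15} = \left(N^{2} - 186 N\right) + 4 \left(- \frac{1}{15}\right) = \left(N^{2} - 186 N\right) - \frac{4}{15} = - \frac{4}{15} + N^{2} - 186 N$)
$E{\left(u{\left(-6 \right)} \right)} - 36770 = \left(- \frac{4}{15} + \left(\frac{-8 - 6}{18 \left(-6\right)}\right)^{2} - 186 \frac{-8 - 6}{18 \left(-6\right)}\right) - 36770 = \left(- \frac{4}{15} + \left(\frac{1}{18} \left(- \frac{1}{6}\right) \left(-14\right)\right)^{2} - 186 \cdot \frac{1}{18} \left(- \frac{1}{6}\right) \left(-14\right)\right) - 36770 = \left(- \frac{4}{15} + \left(\frac{7}{54}\right)^{2} - \frac{217}{9}\right) - 36770 = \left(- \frac{4}{15} + \frac{49}{2916} - \frac{217}{9}\right) - 36770 = - \frac{355183}{14580} - 36770 = - \frac{536461783}{14580}$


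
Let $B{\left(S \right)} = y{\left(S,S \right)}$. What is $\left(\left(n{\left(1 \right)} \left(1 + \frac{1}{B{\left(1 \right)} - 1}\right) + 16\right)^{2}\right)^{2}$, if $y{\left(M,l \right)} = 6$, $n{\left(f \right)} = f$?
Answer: $\frac{54700816}{625} \approx 87521.0$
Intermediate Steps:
$B{\left(S \right)} = 6$
$\left(\left(n{\left(1 \right)} \left(1 + \frac{1}{B{\left(1 \right)} - 1}\right) + 16\right)^{2}\right)^{2} = \left(\left(1 \left(1 + \frac{1}{6 - 1}\right) + 16\right)^{2}\right)^{2} = \left(\left(1 \left(1 + \frac{1}{5}\right) + 16\right)^{2}\right)^{2} = \left(\left(1 \cdot \frac{6}{5} + 16\right)^{2}\right)^{2} = \left(\left(\frac{6}{5} + 16\right)^{2}\right)^{2} = \left(\left(\frac{86}{5}\right)^{2}\right)^{2} = \left(\frac{7396}{25}\right)^{2} = \frac{54700816}{625}$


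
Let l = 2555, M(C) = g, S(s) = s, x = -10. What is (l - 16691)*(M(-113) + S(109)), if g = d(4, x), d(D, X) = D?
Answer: -1597368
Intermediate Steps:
g = 4
M(C) = 4
(l - 16691)*(M(-113) + S(109)) = (2555 - 16691)*(4 + 109) = -14136*113 = -1597368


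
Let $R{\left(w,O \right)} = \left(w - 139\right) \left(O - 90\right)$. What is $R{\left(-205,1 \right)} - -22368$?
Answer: $52984$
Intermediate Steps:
$R{\left(w,O \right)} = \left(-139 + w\right) \left(-90 + O\right)$
$R{\left(-205,1 \right)} - -22368 = \left(12510 - 139 - -18450 + 1 \left(-205\right)\right) - -22368 = \left(12510 - 139 + 18450 - 205\right) + 22368 = 30616 + 22368 = 52984$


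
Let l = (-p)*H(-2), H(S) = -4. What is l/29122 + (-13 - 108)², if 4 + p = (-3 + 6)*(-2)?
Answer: 213187581/14561 ≈ 14641.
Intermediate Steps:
p = -10 (p = -4 + (-3 + 6)*(-2) = -4 + 3*(-2) = -4 - 6 = -10)
l = -40 (l = -1*(-10)*(-4) = 10*(-4) = -40)
l/29122 + (-13 - 108)² = -40/29122 + (-13 - 108)² = -40*1/29122 + (-121)² = -20/14561 + 14641 = 213187581/14561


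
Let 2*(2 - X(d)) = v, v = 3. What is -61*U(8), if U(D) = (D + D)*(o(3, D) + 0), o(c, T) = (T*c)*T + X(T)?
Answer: -187880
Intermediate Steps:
X(d) = ½ (X(d) = 2 - ½*3 = 2 - 3/2 = ½)
o(c, T) = ½ + c*T² (o(c, T) = (T*c)*T + ½ = c*T² + ½ = ½ + c*T²)
U(D) = 2*D*(½ + 3*D²) (U(D) = (D + D)*((½ + 3*D²) + 0) = (2*D)*(½ + 3*D²) = 2*D*(½ + 3*D²))
-61*U(8) = -61*(8 + 6*8³) = -61*(8 + 6*512) = -61*(8 + 3072) = -61*3080 = -187880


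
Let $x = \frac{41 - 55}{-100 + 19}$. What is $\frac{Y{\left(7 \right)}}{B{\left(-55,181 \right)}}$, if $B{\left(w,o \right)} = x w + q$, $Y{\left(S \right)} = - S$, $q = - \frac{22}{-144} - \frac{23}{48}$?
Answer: $\frac{9072}{12743} \approx 0.71192$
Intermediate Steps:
$q = - \frac{47}{144}$ ($q = \left(-22\right) \left(- \frac{1}{144}\right) - \frac{23}{48} = \frac{11}{72} - \frac{23}{48} = - \frac{47}{144} \approx -0.32639$)
$x = \frac{14}{81}$ ($x = - \frac{14}{-81} = \left(-14\right) \left(- \frac{1}{81}\right) = \frac{14}{81} \approx 0.17284$)
$B{\left(w,o \right)} = - \frac{47}{144} + \frac{14 w}{81}$ ($B{\left(w,o \right)} = \frac{14 w}{81} - \frac{47}{144} = - \frac{47}{144} + \frac{14 w}{81}$)
$\frac{Y{\left(7 \right)}}{B{\left(-55,181 \right)}} = \frac{\left(-1\right) 7}{- \frac{47}{144} + \frac{14}{81} \left(-55\right)} = - \frac{7}{- \frac{47}{144} - \frac{770}{81}} = - \frac{7}{- \frac{12743}{1296}} = \left(-7\right) \left(- \frac{1296}{12743}\right) = \frac{9072}{12743}$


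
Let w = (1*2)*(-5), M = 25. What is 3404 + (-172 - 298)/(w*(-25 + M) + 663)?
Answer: 2256382/663 ≈ 3403.3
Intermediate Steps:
w = -10 (w = 2*(-5) = -10)
3404 + (-172 - 298)/(w*(-25 + M) + 663) = 3404 + (-172 - 298)/(-10*(-25 + 25) + 663) = 3404 - 470/(-10*0 + 663) = 3404 - 470/(0 + 663) = 3404 - 470/663 = 2256382/663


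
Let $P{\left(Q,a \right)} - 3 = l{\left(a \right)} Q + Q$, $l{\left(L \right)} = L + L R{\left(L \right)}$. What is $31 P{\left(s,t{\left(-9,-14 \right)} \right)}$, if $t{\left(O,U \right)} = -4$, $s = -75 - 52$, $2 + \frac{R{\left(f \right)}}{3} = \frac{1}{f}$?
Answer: $-94395$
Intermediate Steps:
$R{\left(f \right)} = -6 + \frac{3}{f}$
$s = -127$ ($s = -75 - 52 = -127$)
$l{\left(L \right)} = L + L \left(-6 + \frac{3}{L}\right)$
$P{\left(Q,a \right)} = 3 + Q + Q \left(3 - 5 a\right)$ ($P{\left(Q,a \right)} = 3 + \left(\left(3 - 5 a\right) Q + Q\right) = 3 + \left(Q \left(3 - 5 a\right) + Q\right) = 3 + \left(Q + Q \left(3 - 5 a\right)\right) = 3 + Q + Q \left(3 - 5 a\right)$)
$31 P{\left(s,t{\left(-9,-14 \right)} \right)} = 31 \left(3 - 127 - - 127 \left(-3 + 5 \left(-4\right)\right)\right) = 31 \left(3 - 127 - - 127 \left(-3 - 20\right)\right) = 31 \left(3 - 127 - \left(-127\right) \left(-23\right)\right) = 31 \left(3 - 127 - 2921\right) = 31 \left(-3045\right) = -94395$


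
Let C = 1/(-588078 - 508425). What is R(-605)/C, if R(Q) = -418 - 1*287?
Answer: 773034615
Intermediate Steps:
R(Q) = -705 (R(Q) = -418 - 287 = -705)
C = -1/1096503 (C = 1/(-1096503) = -1/1096503 ≈ -9.1199e-7)
R(-605)/C = -705/(-1/1096503) = -705*(-1096503) = 773034615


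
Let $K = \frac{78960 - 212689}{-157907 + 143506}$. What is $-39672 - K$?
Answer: $- \frac{571450201}{14401} \approx -39681.0$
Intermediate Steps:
$K = \frac{133729}{14401}$ ($K = - \frac{133729}{-14401} = \left(-133729\right) \left(- \frac{1}{14401}\right) = \frac{133729}{14401} \approx 9.2861$)
$-39672 - K = -39672 - \frac{133729}{14401} = - \frac{571450201}{14401}$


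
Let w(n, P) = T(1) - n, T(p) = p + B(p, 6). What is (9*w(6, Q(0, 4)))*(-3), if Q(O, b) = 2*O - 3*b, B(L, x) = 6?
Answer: -27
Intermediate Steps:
Q(O, b) = -3*b + 2*O
T(p) = 6 + p (T(p) = p + 6 = 6 + p)
w(n, P) = 7 - n (w(n, P) = (6 + 1) - n = 7 - n)
(9*w(6, Q(0, 4)))*(-3) = (9*(7 - 1*6))*(-3) = (9*(7 - 6))*(-3) = (9*1)*(-3) = 9*(-3) = -27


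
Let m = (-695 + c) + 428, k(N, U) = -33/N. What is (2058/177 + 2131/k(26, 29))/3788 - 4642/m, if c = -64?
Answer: 8754307/644457 ≈ 13.584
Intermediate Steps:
m = -331 (m = (-695 - 64) + 428 = -759 + 428 = -331)
(2058/177 + 2131/k(26, 29))/3788 - 4642/m = (2058/177 + 2131/((-33/26)))/3788 - 4642/(-331) = (2058*(1/177) + 2131/((-33*1/26)))*(1/3788) - 4642*(-1/331) = (686/59 + 2131/(-33/26))*(1/3788) + 4642/331 = (686/59 + 2131*(-26/33))*(1/3788) + 4642/331 = (686/59 - 55406/33)*(1/3788) + 4642/331 = -3246316/1947*1/3788 + 4642/331 = -857/1947 + 4642/331 = 8754307/644457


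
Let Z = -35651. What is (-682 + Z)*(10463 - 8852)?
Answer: -58532463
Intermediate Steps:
(-682 + Z)*(10463 - 8852) = (-682 - 35651)*(10463 - 8852) = -36333*1611 = -58532463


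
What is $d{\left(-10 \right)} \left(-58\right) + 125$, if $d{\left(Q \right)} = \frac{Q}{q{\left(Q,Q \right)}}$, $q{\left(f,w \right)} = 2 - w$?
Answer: $\frac{520}{3} \approx 173.33$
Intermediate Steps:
$d{\left(Q \right)} = \frac{Q}{2 - Q}$
$d{\left(-10 \right)} \left(-58\right) + 125 = \left(-1\right) \left(-10\right) \frac{1}{-2 - 10} \left(-58\right) + 125 = \left(-1\right) \left(-10\right) \frac{1}{-12} \left(-58\right) + 125 = \left(-1\right) \left(-10\right) \left(- \frac{1}{12}\right) \left(-58\right) + 125 = \left(- \frac{5}{6}\right) \left(-58\right) + 125 = \frac{145}{3} + 125 = \frac{520}{3}$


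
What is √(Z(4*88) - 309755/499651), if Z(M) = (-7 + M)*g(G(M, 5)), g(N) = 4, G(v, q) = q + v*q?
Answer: 5*√13774551147595/499651 ≈ 37.140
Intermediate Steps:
G(v, q) = q + q*v
Z(M) = -28 + 4*M (Z(M) = (-7 + M)*4 = -28 + 4*M)
√(Z(4*88) - 309755/499651) = √((-28 + 4*(4*88)) - 309755/499651) = √((-28 + 4*352) - 309755*1/499651) = √((-28 + 1408) - 309755/499651) = √(1380 - 309755/499651) = √(689208625/499651) = 5*√13774551147595/499651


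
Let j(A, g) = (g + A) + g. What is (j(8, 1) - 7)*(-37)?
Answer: -111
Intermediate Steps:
j(A, g) = A + 2*g (j(A, g) = (A + g) + g = A + 2*g)
(j(8, 1) - 7)*(-37) = ((8 + 2*1) - 7)*(-37) = ((8 + 2) - 7)*(-37) = (10 - 7)*(-37) = 3*(-37) = -111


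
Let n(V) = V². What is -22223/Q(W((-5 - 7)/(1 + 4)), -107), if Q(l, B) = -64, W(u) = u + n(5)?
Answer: 22223/64 ≈ 347.23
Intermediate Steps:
W(u) = 25 + u (W(u) = u + 5² = u + 25 = 25 + u)
-22223/Q(W((-5 - 7)/(1 + 4)), -107) = -22223/(-64) = -22223*(-1/64) = 22223/64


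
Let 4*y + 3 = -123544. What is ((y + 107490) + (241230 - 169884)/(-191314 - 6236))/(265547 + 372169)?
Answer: 10088600461/83987197200 ≈ 0.12012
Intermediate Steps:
y = -123547/4 (y = -¾ + (¼)*(-123544) = -¾ - 30886 = -123547/4 ≈ -30887.)
((y + 107490) + (241230 - 169884)/(-191314 - 6236))/(265547 + 372169) = ((-123547/4 + 107490) + (241230 - 169884)/(-191314 - 6236))/(265547 + 372169) = (306413/4 + 71346/(-197550))/637716 = (306413/4 + 71346*(-1/197550))*(1/637716) = (306413/4 - 11891/32925)*(1/637716) = (10088600461/131700)*(1/637716) = 10088600461/83987197200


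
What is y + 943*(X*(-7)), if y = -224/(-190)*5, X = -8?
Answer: 1003464/19 ≈ 52814.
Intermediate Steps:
y = 112/19 (y = -224*(-1/190)*5 = (112/95)*5 = 112/19 ≈ 5.8947)
y + 943*(X*(-7)) = 112/19 + 943*(-8*(-7)) = 112/19 + 943*56 = 112/19 + 52808 = 1003464/19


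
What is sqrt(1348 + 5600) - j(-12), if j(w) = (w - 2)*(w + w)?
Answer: -336 + 6*sqrt(193) ≈ -252.65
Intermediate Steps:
j(w) = 2*w*(-2 + w) (j(w) = (-2 + w)*(2*w) = 2*w*(-2 + w))
sqrt(1348 + 5600) - j(-12) = sqrt(1348 + 5600) - 2*(-12)*(-2 - 12) = sqrt(6948) - 2*(-12)*(-14) = 6*sqrt(193) - 1*336 = 6*sqrt(193) - 336 = -336 + 6*sqrt(193)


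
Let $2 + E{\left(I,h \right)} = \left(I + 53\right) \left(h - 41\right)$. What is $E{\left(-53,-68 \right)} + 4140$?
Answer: $4138$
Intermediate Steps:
$E{\left(I,h \right)} = -2 + \left(-41 + h\right) \left(53 + I\right)$ ($E{\left(I,h \right)} = -2 + \left(I + 53\right) \left(h - 41\right) = -2 + \left(53 + I\right) \left(-41 + h\right) = -2 + \left(-41 + h\right) \left(53 + I\right)$)
$E{\left(-53,-68 \right)} + 4140 = \left(-2175 - -2173 + 53 \left(-68\right) - -3604\right) + 4140 = \left(-2175 + 2173 - 3604 + 3604\right) + 4140 = -2 + 4140 = 4138$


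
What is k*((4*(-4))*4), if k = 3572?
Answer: -228608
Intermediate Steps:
k*((4*(-4))*4) = 3572*((4*(-4))*4) = 3572*(-16*4) = 3572*(-64) = -228608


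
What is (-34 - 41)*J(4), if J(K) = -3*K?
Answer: 900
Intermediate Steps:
(-34 - 41)*J(4) = (-34 - 41)*(-3*4) = -75*(-12) = 900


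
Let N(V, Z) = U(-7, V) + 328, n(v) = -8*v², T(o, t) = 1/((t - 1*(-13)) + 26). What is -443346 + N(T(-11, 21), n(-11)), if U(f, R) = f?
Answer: -443025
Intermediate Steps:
T(o, t) = 1/(39 + t) (T(o, t) = 1/((t + 13) + 26) = 1/((13 + t) + 26) = 1/(39 + t))
N(V, Z) = 321 (N(V, Z) = -7 + 328 = 321)
-443346 + N(T(-11, 21), n(-11)) = -443346 + 321 = -443025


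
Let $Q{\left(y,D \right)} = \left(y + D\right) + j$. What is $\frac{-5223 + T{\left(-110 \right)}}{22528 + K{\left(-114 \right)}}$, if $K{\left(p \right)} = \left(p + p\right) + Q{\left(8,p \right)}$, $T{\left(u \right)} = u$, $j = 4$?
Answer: $- \frac{5333}{22198} \approx -0.24025$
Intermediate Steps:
$Q{\left(y,D \right)} = 4 + D + y$ ($Q{\left(y,D \right)} = \left(y + D\right) + 4 = \left(D + y\right) + 4 = 4 + D + y$)
$K{\left(p \right)} = 12 + 3 p$ ($K{\left(p \right)} = \left(p + p\right) + \left(4 + p + 8\right) = 2 p + \left(12 + p\right) = 12 + 3 p$)
$\frac{-5223 + T{\left(-110 \right)}}{22528 + K{\left(-114 \right)}} = \frac{-5223 - 110}{22528 + \left(12 + 3 \left(-114\right)\right)} = - \frac{5333}{22528 + \left(12 - 342\right)} = - \frac{5333}{22528 - 330} = - \frac{5333}{22198}$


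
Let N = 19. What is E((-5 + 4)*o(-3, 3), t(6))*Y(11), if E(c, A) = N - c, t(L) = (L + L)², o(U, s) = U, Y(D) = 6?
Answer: 96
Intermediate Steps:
t(L) = 4*L² (t(L) = (2*L)² = 4*L²)
E(c, A) = 19 - c
E((-5 + 4)*o(-3, 3), t(6))*Y(11) = (19 - (-5 + 4)*(-3))*6 = (19 - (-1)*(-3))*6 = (19 - 1*3)*6 = (19 - 3)*6 = 16*6 = 96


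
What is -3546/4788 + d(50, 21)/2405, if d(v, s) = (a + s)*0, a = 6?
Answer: -197/266 ≈ -0.74060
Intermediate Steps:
d(v, s) = 0 (d(v, s) = (6 + s)*0 = 0)
-3546/4788 + d(50, 21)/2405 = -3546/4788 + 0/2405 = -3546*1/4788 + 0*(1/2405) = -197/266 + 0 = -197/266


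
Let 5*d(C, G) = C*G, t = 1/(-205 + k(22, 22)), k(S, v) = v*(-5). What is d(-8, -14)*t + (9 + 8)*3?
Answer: 11459/225 ≈ 50.929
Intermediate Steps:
k(S, v) = -5*v
t = -1/315 (t = 1/(-205 - 5*22) = 1/(-205 - 110) = 1/(-315) = -1/315 ≈ -0.0031746)
d(C, G) = C*G/5 (d(C, G) = (C*G)/5 = C*G/5)
d(-8, -14)*t + (9 + 8)*3 = ((⅕)*(-8)*(-14))*(-1/315) + (9 + 8)*3 = (112/5)*(-1/315) + 17*3 = -16/225 + 51 = 11459/225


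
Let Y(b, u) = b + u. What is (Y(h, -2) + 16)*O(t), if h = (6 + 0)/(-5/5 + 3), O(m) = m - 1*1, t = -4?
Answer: -85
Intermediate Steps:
O(m) = -1 + m (O(m) = m - 1 = -1 + m)
h = 3 (h = 6/(-5*1/5 + 3) = 6/(-1 + 3) = 6/2 = 6*(1/2) = 3)
(Y(h, -2) + 16)*O(t) = ((3 - 2) + 16)*(-1 - 4) = (1 + 16)*(-5) = 17*(-5) = -85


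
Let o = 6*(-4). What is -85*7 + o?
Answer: -619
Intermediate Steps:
o = -24
-85*7 + o = -85*7 - 24 = -595 - 24 = -619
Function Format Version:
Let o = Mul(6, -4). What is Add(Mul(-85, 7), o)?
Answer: -619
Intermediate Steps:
o = -24
Add(Mul(-85, 7), o) = Add(Mul(-85, 7), -24) = Add(-595, -24) = -619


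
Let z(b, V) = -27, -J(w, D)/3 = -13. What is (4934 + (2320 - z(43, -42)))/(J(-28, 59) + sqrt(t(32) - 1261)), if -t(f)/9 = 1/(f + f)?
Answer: 18173376/178057 - 58248*I*sqrt(80713)/178057 ≈ 102.06 - 92.938*I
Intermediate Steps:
J(w, D) = 39 (J(w, D) = -3*(-13) = 39)
t(f) = -9/(2*f) (t(f) = -9/(f + f) = -9*1/(2*f) = -9/(2*f))
(4934 + (2320 - z(43, -42)))/(J(-28, 59) + sqrt(t(32) - 1261)) = (4934 + (2320 - 1*(-27)))/(39 + sqrt(-9/2/32 - 1261)) = (4934 + (2320 + 27))/(39 + sqrt(-9/2*1/32 - 1261)) = (4934 + 2347)/(39 + sqrt(-9/64 - 1261)) = 7281/(39 + sqrt(-80713/64)) = 7281/(39 + I*sqrt(80713)/8)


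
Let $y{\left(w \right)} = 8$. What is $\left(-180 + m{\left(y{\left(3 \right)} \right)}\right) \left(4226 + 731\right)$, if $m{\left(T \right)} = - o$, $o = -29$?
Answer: $-748507$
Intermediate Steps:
$m{\left(T \right)} = 29$ ($m{\left(T \right)} = \left(-1\right) \left(-29\right) = 29$)
$\left(-180 + m{\left(y{\left(3 \right)} \right)}\right) \left(4226 + 731\right) = \left(-180 + 29\right) \left(4226 + 731\right) = \left(-151\right) 4957 = -748507$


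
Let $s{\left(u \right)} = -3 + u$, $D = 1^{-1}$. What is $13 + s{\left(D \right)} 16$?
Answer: $-19$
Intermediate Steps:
$D = 1$
$13 + s{\left(D \right)} 16 = 13 + \left(-3 + 1\right) 16 = 13 - 32 = -19$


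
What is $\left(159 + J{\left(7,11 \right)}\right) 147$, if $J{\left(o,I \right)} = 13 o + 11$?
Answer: $38367$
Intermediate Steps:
$J{\left(o,I \right)} = 11 + 13 o$
$\left(159 + J{\left(7,11 \right)}\right) 147 = \left(159 + \left(11 + 13 \cdot 7\right)\right) 147 = \left(159 + \left(11 + 91\right)\right) 147 = \left(159 + 102\right) 147 = 261 \cdot 147 = 38367$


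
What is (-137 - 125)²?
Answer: 68644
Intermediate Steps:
(-137 - 125)² = (-262)² = 68644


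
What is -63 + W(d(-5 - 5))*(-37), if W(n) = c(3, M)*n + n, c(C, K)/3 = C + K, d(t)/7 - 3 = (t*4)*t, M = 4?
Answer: -2296357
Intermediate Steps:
d(t) = 21 + 28*t² (d(t) = 21 + 7*((t*4)*t) = 21 + 7*((4*t)*t) = 21 + 7*(4*t²) = 21 + 28*t²)
c(C, K) = 3*C + 3*K (c(C, K) = 3*(C + K) = 3*C + 3*K)
W(n) = 22*n (W(n) = (3*3 + 3*4)*n + n = (9 + 12)*n + n = 21*n + n = 22*n)
-63 + W(d(-5 - 5))*(-37) = -63 + (22*(21 + 28*(-5 - 5)²))*(-37) = -63 + (22*(21 + 28*(-10)²))*(-37) = -63 + (22*(21 + 28*100))*(-37) = -63 + (22*(21 + 2800))*(-37) = -63 + (22*2821)*(-37) = -63 + 62062*(-37) = -63 - 2296294 = -2296357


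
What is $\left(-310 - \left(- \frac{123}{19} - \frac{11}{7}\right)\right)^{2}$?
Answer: $\frac{1612825600}{17689} \approx 91177.0$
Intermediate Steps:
$\left(-310 - \left(- \frac{123}{19} - \frac{11}{7}\right)\right)^{2} = \left(-310 - - \frac{1070}{133}\right)^{2} = \left(-310 + \left(\frac{11}{7} + \frac{123}{19}\right)\right)^{2} = \left(-310 + \frac{1070}{133}\right)^{2} = \left(- \frac{40160}{133}\right)^{2} = \frac{1612825600}{17689}$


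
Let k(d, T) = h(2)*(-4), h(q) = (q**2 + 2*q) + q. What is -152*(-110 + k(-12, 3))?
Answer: 22800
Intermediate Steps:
h(q) = q**2 + 3*q
k(d, T) = -40 (k(d, T) = (2*(3 + 2))*(-4) = (2*5)*(-4) = 10*(-4) = -40)
-152*(-110 + k(-12, 3)) = -152*(-110 - 40) = -152*(-150) = 22800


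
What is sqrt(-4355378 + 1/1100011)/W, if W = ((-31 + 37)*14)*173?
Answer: I*sqrt(43554651079946287)/1453214532 ≈ 0.14361*I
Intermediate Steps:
W = 14532 (W = (6*14)*173 = 84*173 = 14532)
sqrt(-4355378 + 1/1100011)/W = sqrt(-4355378 + 1/1100011)/14532 = sqrt(-4355378 + 1/1100011)*(1/14532) = sqrt(-4790963709157/1100011)*(1/14532) = (I*sqrt(43554651079946287)/100001)*(1/14532) = I*sqrt(43554651079946287)/1453214532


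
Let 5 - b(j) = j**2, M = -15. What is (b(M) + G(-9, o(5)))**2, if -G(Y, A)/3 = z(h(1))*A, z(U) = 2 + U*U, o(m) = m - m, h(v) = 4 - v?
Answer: 48400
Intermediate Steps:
o(m) = 0
z(U) = 2 + U**2
G(Y, A) = -33*A (G(Y, A) = -3*(2 + (4 - 1*1)**2)*A = -3*(2 + (4 - 1)**2)*A = -3*(2 + 3**2)*A = -3*(2 + 9)*A = -33*A)
b(j) = 5 - j**2
(b(M) + G(-9, o(5)))**2 = ((5 - 1*(-15)**2) - 33*0)**2 = ((5 - 1*225) + 0)**2 = ((5 - 225) + 0)**2 = (-220 + 0)**2 = (-220)**2 = 48400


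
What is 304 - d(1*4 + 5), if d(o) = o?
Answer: 295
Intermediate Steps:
304 - d(1*4 + 5) = 304 - (1*4 + 5) = 304 - (4 + 5) = 304 - 1*9 = 304 - 9 = 295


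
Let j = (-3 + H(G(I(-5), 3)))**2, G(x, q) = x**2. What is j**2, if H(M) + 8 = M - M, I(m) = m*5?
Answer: 14641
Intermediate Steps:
I(m) = 5*m
H(M) = -8 (H(M) = -8 + (M - M) = -8 + 0 = -8)
j = 121 (j = (-3 - 8)**2 = (-11)**2 = 121)
j**2 = 121**2 = 14641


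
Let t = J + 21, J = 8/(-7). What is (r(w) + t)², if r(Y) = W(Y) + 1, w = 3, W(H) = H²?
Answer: 43681/49 ≈ 891.45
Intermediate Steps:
J = -8/7 (J = 8*(-⅐) = -8/7 ≈ -1.1429)
r(Y) = 1 + Y² (r(Y) = Y² + 1 = 1 + Y²)
t = 139/7 (t = -8/7 + 21 = 139/7 ≈ 19.857)
(r(w) + t)² = ((1 + 3²) + 139/7)² = ((1 + 9) + 139/7)² = (10 + 139/7)² = (209/7)² = 43681/49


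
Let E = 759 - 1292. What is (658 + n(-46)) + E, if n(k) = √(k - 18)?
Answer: 125 + 8*I ≈ 125.0 + 8.0*I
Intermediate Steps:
E = -533
n(k) = √(-18 + k)
(658 + n(-46)) + E = (658 + √(-18 - 46)) - 533 = (658 + √(-64)) - 533 = (658 + 8*I) - 533 = 125 + 8*I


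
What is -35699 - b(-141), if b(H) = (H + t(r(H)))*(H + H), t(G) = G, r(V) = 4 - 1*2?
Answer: -74897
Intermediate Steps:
r(V) = 2 (r(V) = 4 - 2 = 2)
b(H) = 2*H*(2 + H) (b(H) = (H + 2)*(H + H) = (2 + H)*(2*H) = 2*H*(2 + H))
-35699 - b(-141) = -35699 - 2*(-141)*(2 - 141) = -35699 - 2*(-141)*(-139) = -35699 - 1*39198 = -35699 - 39198 = -74897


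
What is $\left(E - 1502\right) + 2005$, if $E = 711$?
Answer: $1214$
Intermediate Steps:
$\left(E - 1502\right) + 2005 = \left(711 - 1502\right) + 2005 = -791 + 2005 = 1214$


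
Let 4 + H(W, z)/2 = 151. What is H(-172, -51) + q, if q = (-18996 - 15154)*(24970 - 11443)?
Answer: -461946756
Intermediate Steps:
q = -461947050 (q = -34150*13527 = -461947050)
H(W, z) = 294 (H(W, z) = -8 + 2*151 = -8 + 302 = 294)
H(-172, -51) + q = 294 - 461947050 = -461946756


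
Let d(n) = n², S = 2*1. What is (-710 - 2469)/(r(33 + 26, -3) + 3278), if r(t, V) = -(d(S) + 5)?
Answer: -3179/3269 ≈ -0.97247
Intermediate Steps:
S = 2
r(t, V) = -9 (r(t, V) = -(2² + 5) = -(4 + 5) = -1*9 = -9)
(-710 - 2469)/(r(33 + 26, -3) + 3278) = (-710 - 2469)/(-9 + 3278) = -3179/3269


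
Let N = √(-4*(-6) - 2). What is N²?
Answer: 22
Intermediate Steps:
N = √22 (N = √(24 - 2) = √22 ≈ 4.6904)
N² = (√22)² = 22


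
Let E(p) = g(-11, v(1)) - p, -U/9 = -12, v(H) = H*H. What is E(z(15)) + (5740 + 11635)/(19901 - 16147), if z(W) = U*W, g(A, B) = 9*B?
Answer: -6030319/3754 ≈ -1606.4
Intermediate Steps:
v(H) = H**2
U = 108 (U = -9*(-12) = 108)
z(W) = 108*W
E(p) = 9 - p (E(p) = 9*1**2 - p = 9*1 - p = 9 - p)
E(z(15)) + (5740 + 11635)/(19901 - 16147) = (9 - 108*15) + (5740 + 11635)/(19901 - 16147) = (9 - 1*1620) + 17375/3754 = (9 - 1620) + 17375*(1/3754) = -1611 + 17375/3754 = -6030319/3754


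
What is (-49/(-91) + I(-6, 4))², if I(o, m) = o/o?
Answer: 400/169 ≈ 2.3669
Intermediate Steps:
I(o, m) = 1
(-49/(-91) + I(-6, 4))² = (-49/(-91) + 1)² = (-49*(-1/91) + 1)² = (7/13 + 1)² = (20/13)² = 400/169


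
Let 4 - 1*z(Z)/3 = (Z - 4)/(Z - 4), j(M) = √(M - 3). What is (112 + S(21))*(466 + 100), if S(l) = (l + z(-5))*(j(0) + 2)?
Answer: 97352 + 16980*I*√3 ≈ 97352.0 + 29410.0*I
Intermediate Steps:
j(M) = √(-3 + M)
z(Z) = 9 (z(Z) = 12 - 3*(Z - 4)/(Z - 4) = 12 - 3*(-4 + Z)/(-4 + Z) = 12 - 3*1 = 12 - 3 = 9)
S(l) = (2 + I*√3)*(9 + l) (S(l) = (l + 9)*(√(-3 + 0) + 2) = (9 + l)*(√(-3) + 2) = (9 + l)*(I*√3 + 2) = (9 + l)*(2 + I*√3) = (2 + I*√3)*(9 + l))
(112 + S(21))*(466 + 100) = (112 + (18 + 2*21 + 9*I*√3 + I*21*√3))*(466 + 100) = (112 + (18 + 42 + 9*I*√3 + 21*I*√3))*566 = (112 + (60 + 30*I*√3))*566 = (172 + 30*I*√3)*566 = 97352 + 16980*I*√3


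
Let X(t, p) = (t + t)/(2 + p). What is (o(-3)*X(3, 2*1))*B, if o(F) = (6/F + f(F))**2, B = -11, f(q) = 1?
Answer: -33/2 ≈ -16.500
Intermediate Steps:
X(t, p) = 2*t/(2 + p) (X(t, p) = (2*t)/(2 + p) = 2*t/(2 + p))
o(F) = (1 + 6/F)**2 (o(F) = (6/F + 1)**2 = (1 + 6/F)**2)
(o(-3)*X(3, 2*1))*B = (((6 - 3)**2/(-3)**2)*(2*3/(2 + 2*1)))*(-11) = (((1/9)*3**2)*(2*3/(2 + 2)))*(-11) = (((1/9)*9)*(2*3/4))*(-11) = (1*(2*3*(1/4)))*(-11) = (1*(3/2))*(-11) = (3/2)*(-11) = -33/2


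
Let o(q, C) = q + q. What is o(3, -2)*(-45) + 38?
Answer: -232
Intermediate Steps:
o(q, C) = 2*q
o(3, -2)*(-45) + 38 = (2*3)*(-45) + 38 = 6*(-45) + 38 = -270 + 38 = -232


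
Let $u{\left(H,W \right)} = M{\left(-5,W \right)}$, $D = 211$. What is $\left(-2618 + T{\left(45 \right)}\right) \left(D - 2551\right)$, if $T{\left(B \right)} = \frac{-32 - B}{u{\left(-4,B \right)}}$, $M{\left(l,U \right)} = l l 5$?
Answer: $\frac{153189036}{25} \approx 6.1276 \cdot 10^{6}$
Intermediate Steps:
$M{\left(l,U \right)} = 5 l^{2}$ ($M{\left(l,U \right)} = l^{2} \cdot 5 = 5 l^{2}$)
$u{\left(H,W \right)} = 125$ ($u{\left(H,W \right)} = 5 \left(-5\right)^{2} = 5 \cdot 25 = 125$)
$T{\left(B \right)} = - \frac{32}{125} - \frac{B}{125}$ ($T{\left(B \right)} = \frac{-32 - B}{125} = \left(-32 - B\right) \frac{1}{125} = - \frac{32}{125} - \frac{B}{125}$)
$\left(-2618 + T{\left(45 \right)}\right) \left(D - 2551\right) = \left(-2618 - \frac{77}{125}\right) \left(211 - 2551\right) = \left(-2618 - \frac{77}{125}\right) \left(-2340\right) = \left(- \frac{327327}{125}\right) \left(-2340\right) = \frac{153189036}{25}$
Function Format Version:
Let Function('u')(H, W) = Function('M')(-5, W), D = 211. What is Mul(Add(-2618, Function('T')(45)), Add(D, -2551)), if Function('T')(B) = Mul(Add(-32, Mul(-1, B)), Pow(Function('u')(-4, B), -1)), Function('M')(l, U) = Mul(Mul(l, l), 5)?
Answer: Rational(153189036, 25) ≈ 6.1276e+6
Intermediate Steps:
Function('M')(l, U) = Mul(5, Pow(l, 2)) (Function('M')(l, U) = Mul(Pow(l, 2), 5) = Mul(5, Pow(l, 2)))
Function('u')(H, W) = 125 (Function('u')(H, W) = Mul(5, Pow(-5, 2)) = Mul(5, 25) = 125)
Function('T')(B) = Add(Rational(-32, 125), Mul(Rational(-1, 125), B)) (Function('T')(B) = Mul(Add(-32, Mul(-1, B)), Pow(125, -1)) = Mul(Add(-32, Mul(-1, B)), Rational(1, 125)) = Add(Rational(-32, 125), Mul(Rational(-1, 125), B)))
Mul(Add(-2618, Function('T')(45)), Add(D, -2551)) = Mul(Add(-2618, Add(Rational(-32, 125), Mul(Rational(-1, 125), 45))), Add(211, -2551)) = Mul(Add(-2618, Add(Rational(-32, 125), Rational(-9, 25))), -2340) = Mul(Add(-2618, Rational(-77, 125)), -2340) = Mul(Rational(-327327, 125), -2340) = Rational(153189036, 25)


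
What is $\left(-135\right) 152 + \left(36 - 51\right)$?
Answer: $-20535$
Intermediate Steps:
$\left(-135\right) 152 + \left(36 - 51\right) = -20520 + \left(36 - 51\right) = -20520 - 15 = -20535$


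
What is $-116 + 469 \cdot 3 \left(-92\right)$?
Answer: $-129560$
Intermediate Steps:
$-116 + 469 \cdot 3 \left(-92\right) = -116 + 469 \left(-276\right) = -116 - 129444 = -129560$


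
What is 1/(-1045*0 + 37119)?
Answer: 1/37119 ≈ 2.6940e-5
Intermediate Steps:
1/(-1045*0 + 37119) = 1/(0 + 37119) = 1/37119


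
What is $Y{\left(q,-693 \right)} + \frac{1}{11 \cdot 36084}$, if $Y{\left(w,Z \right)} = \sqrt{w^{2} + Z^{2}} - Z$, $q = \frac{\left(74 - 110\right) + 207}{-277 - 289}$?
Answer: $\frac{275068333}{396924} + \frac{9 \sqrt{1899391085}}{566} \approx 1386.0$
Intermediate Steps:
$q = - \frac{171}{566}$ ($q = \frac{-36 + 207}{-566} = 171 \left(- \frac{1}{566}\right) = - \frac{171}{566} \approx -0.30212$)
$Y{\left(w,Z \right)} = \sqrt{Z^{2} + w^{2}} - Z$
$Y{\left(q,-693 \right)} + \frac{1}{11 \cdot 36084} = \left(\sqrt{\left(-693\right)^{2} + \left(- \frac{171}{566}\right)^{2}} - -693\right) + \frac{1}{11 \cdot 36084} = \left(\sqrt{480249 + \frac{29241}{320356}} + 693\right) + \frac{1}{396924} = \left(\sqrt{\frac{153850677885}{320356}} + 693\right) + \frac{1}{396924} = \left(\frac{9 \sqrt{1899391085}}{566} + 693\right) + \frac{1}{396924} = \left(693 + \frac{9 \sqrt{1899391085}}{566}\right) + \frac{1}{396924} = \frac{275068333}{396924} + \frac{9 \sqrt{1899391085}}{566}$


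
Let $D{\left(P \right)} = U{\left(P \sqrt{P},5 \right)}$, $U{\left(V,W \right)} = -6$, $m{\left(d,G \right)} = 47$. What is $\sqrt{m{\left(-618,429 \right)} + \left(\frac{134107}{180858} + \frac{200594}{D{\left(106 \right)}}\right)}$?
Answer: $\frac{i \sqrt{121333020501858}}{60286} \approx 182.71 i$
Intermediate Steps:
$D{\left(P \right)} = -6$
$\sqrt{m{\left(-618,429 \right)} + \left(\frac{134107}{180858} + \frac{200594}{D{\left(106 \right)}}\right)} = \sqrt{47 + \left(\frac{134107}{180858} + \frac{200594}{-6}\right)} = \sqrt{47 + \left(134107 \cdot \frac{1}{180858} + 200594 \left(- \frac{1}{6}\right)\right)} = \sqrt{47 + \left(\frac{134107}{180858} - \frac{100297}{3}\right)} = \sqrt{47 - \frac{2015456945}{60286}} = \sqrt{- \frac{2012623503}{60286}} = \frac{i \sqrt{121333020501858}}{60286}$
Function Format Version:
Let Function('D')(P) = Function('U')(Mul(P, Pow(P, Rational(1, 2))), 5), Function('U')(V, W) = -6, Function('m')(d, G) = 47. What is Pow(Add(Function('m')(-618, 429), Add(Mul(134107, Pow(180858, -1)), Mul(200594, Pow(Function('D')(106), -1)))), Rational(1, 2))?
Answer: Mul(Rational(1, 60286), I, Pow(121333020501858, Rational(1, 2))) ≈ Mul(182.71, I)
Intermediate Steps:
Function('D')(P) = -6
Pow(Add(Function('m')(-618, 429), Add(Mul(134107, Pow(180858, -1)), Mul(200594, Pow(Function('D')(106), -1)))), Rational(1, 2)) = Pow(Add(47, Add(Mul(134107, Pow(180858, -1)), Mul(200594, Pow(-6, -1)))), Rational(1, 2)) = Pow(Add(47, Add(Mul(134107, Rational(1, 180858)), Mul(200594, Rational(-1, 6)))), Rational(1, 2)) = Pow(Add(47, Add(Rational(134107, 180858), Rational(-100297, 3))), Rational(1, 2)) = Pow(Add(47, Rational(-2015456945, 60286)), Rational(1, 2)) = Pow(Rational(-2012623503, 60286), Rational(1, 2)) = Mul(Rational(1, 60286), I, Pow(121333020501858, Rational(1, 2)))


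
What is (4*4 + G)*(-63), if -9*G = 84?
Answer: -420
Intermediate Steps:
G = -28/3 (G = -⅑*84 = -28/3 ≈ -9.3333)
(4*4 + G)*(-63) = (4*4 - 28/3)*(-63) = (16 - 28/3)*(-63) = (20/3)*(-63) = -420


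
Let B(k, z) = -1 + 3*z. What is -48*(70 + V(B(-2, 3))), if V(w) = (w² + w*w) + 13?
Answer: -10128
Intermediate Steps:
V(w) = 13 + 2*w² (V(w) = (w² + w²) + 13 = 2*w² + 13 = 13 + 2*w²)
-48*(70 + V(B(-2, 3))) = -48*(70 + (13 + 2*(-1 + 3*3)²)) = -48*(70 + (13 + 2*(-1 + 9)²)) = -48*(70 + (13 + 2*8²)) = -48*(70 + (13 + 2*64)) = -48*(70 + (13 + 128)) = -48*(70 + 141) = -48*211 = -10128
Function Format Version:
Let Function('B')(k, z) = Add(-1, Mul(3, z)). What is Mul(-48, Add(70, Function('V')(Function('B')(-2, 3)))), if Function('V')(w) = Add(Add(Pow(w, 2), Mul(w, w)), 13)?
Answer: -10128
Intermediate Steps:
Function('V')(w) = Add(13, Mul(2, Pow(w, 2))) (Function('V')(w) = Add(Add(Pow(w, 2), Pow(w, 2)), 13) = Add(Mul(2, Pow(w, 2)), 13) = Add(13, Mul(2, Pow(w, 2))))
Mul(-48, Add(70, Function('V')(Function('B')(-2, 3)))) = Mul(-48, Add(70, Add(13, Mul(2, Pow(Add(-1, Mul(3, 3)), 2))))) = Mul(-48, Add(70, Add(13, Mul(2, Pow(Add(-1, 9), 2))))) = Mul(-48, Add(70, Add(13, Mul(2, Pow(8, 2))))) = Mul(-48, Add(70, Add(13, Mul(2, 64)))) = Mul(-48, Add(70, Add(13, 128))) = Mul(-48, Add(70, 141)) = Mul(-48, 211) = -10128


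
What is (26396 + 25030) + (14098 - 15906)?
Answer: 49618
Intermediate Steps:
(26396 + 25030) + (14098 - 15906) = 51426 - 1808 = 49618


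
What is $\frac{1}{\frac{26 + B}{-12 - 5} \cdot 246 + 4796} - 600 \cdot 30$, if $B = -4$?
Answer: $- \frac{1370159983}{76120} \approx -18000.0$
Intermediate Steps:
$\frac{1}{\frac{26 + B}{-12 - 5} \cdot 246 + 4796} - 600 \cdot 30 = \frac{1}{\frac{26 - 4}{-12 - 5} \cdot 246 + 4796} - 600 \cdot 30 = \frac{1}{\frac{22}{-17} \cdot 246 + 4796} - 18000 = \frac{1}{22 \left(- \frac{1}{17}\right) 246 + 4796} - 18000 = \frac{1}{\left(- \frac{22}{17}\right) 246 + 4796} - 18000 = \frac{1}{- \frac{5412}{17} + 4796} - 18000 = \frac{1}{\frac{76120}{17}} - 18000 = \frac{17}{76120} - 18000 = - \frac{1370159983}{76120}$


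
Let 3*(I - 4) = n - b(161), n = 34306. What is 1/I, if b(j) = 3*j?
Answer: 3/33835 ≈ 8.8666e-5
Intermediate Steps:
I = 33835/3 (I = 4 + (34306 - 3*161)/3 = 4 + (34306 - 1*483)/3 = 4 + (34306 - 483)/3 = 4 + (⅓)*33823 = 4 + 33823/3 = 33835/3 ≈ 11278.)
1/I = 1/(33835/3) = 3/33835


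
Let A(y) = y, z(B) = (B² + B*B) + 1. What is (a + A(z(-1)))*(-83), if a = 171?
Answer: -14442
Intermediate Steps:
z(B) = 1 + 2*B² (z(B) = (B² + B²) + 1 = 2*B² + 1 = 1 + 2*B²)
(a + A(z(-1)))*(-83) = (171 + (1 + 2*(-1)²))*(-83) = (171 + (1 + 2*1))*(-83) = (171 + (1 + 2))*(-83) = (171 + 3)*(-83) = 174*(-83) = -14442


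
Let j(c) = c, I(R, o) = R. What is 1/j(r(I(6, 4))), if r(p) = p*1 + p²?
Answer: 1/42 ≈ 0.023810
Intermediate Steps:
r(p) = p + p²
1/j(r(I(6, 4))) = 1/(6*(1 + 6)) = 1/(6*7) = 1/42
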